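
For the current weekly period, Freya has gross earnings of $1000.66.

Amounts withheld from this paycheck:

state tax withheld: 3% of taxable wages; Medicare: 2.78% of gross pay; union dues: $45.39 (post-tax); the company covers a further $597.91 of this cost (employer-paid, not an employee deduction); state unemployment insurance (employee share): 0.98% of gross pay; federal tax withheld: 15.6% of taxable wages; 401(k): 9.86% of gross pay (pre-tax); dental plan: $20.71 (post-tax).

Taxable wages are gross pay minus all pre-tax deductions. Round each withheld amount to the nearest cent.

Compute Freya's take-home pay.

401(k): $1000.66 × 0.0986 = $98.67
Taxable wages = $1000.66 − $98.67 = $901.99
State tax withheld: $901.99 × 0.03 = $27.06
Federal tax withheld: $901.99 × 0.156 = $140.71
State unemployment insurance (employee share): $1000.66 × 0.0098 = $9.81
Medicare: $1000.66 × 0.0278 = $27.82
Union dues: $45.39
Dental plan: $20.71
(Employer's $597.91 toward union dues is not withheld from the employee.)
Total deductions = $98.67 + $27.06 + $140.71 + $9.81 + $27.82 + $45.39 + $20.71 = $370.17
Net pay = $1000.66 − $370.17 = $630.49

$630.49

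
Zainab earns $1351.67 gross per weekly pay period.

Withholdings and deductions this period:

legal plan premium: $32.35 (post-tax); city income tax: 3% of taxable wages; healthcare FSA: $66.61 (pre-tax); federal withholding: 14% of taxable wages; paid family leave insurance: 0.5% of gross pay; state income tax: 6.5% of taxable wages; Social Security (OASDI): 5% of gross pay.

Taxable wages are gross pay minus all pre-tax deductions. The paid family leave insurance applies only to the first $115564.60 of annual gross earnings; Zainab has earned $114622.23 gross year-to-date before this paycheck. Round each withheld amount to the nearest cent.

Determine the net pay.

$878.43

Healthcare FSA: $66.61
Taxable wages = $1351.67 − $66.61 = $1285.06
City income tax: $1285.06 × 0.03 = $38.55
Federal withholding: $1285.06 × 0.14 = $179.91
State income tax: $1285.06 × 0.065 = $83.53
Social Security (OASDI): $1351.67 × 0.05 = $67.58
Paid family leave insurance: only $115564.60 − $114622.23 = $942.37 of this check is subject → $942.37 × 0.005 = $4.71
Legal plan premium: $32.35
Total deductions = $66.61 + $38.55 + $179.91 + $83.53 + $67.58 + $4.71 + $32.35 = $473.24
Net pay = $1351.67 − $473.24 = $878.43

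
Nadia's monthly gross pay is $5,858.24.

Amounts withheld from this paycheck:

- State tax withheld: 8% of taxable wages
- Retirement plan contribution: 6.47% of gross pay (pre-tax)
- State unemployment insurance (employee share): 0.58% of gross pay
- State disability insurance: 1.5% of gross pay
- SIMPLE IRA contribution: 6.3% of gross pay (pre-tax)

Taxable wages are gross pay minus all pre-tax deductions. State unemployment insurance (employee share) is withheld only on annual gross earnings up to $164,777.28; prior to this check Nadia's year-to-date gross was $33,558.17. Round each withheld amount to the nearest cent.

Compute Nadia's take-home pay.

$4,579.48

Retirement plan contribution: $5,858.24 × 0.0647 = $379.03
SIMPLE IRA contribution: $5,858.24 × 0.063 = $369.07
Pre-tax total = $379.03 + $369.07 = $748.10
Taxable wages = $5,858.24 − $748.10 = $5,110.14
State tax withheld: $5,110.14 × 0.08 = $408.81
State unemployment insurance (employee share): cap not yet reached, full $5,858.24 is subject → $5,858.24 × 0.0058 = $33.98
State disability insurance: $5,858.24 × 0.015 = $87.87
Total deductions = $379.03 + $369.07 + $408.81 + $33.98 + $87.87 = $1,278.76
Net pay = $5,858.24 − $1,278.76 = $4,579.48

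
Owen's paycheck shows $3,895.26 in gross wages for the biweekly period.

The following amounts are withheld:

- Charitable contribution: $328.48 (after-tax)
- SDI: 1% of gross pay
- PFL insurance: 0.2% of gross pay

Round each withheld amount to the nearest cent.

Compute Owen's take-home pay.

$3,520.04

SDI: $3,895.26 × 0.01 = $38.95
PFL insurance: $3,895.26 × 0.002 = $7.79
Charitable contribution: $328.48
Total deductions = $38.95 + $7.79 + $328.48 = $375.22
Net pay = $3,895.26 − $375.22 = $3,520.04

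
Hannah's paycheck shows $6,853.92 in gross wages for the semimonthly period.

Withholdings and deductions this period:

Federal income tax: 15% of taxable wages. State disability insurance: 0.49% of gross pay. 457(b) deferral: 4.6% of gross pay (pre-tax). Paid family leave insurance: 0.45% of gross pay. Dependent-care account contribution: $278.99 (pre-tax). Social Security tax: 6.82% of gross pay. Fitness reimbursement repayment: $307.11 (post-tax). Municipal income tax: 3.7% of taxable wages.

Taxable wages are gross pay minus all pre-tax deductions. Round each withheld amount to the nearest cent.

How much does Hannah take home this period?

$4,250.12

Dependent-care account contribution: $278.99
457(b) deferral: $6,853.92 × 0.046 = $315.28
Pre-tax total = $278.99 + $315.28 = $594.27
Taxable wages = $6,853.92 − $594.27 = $6,259.65
Municipal income tax: $6,259.65 × 0.037 = $231.61
Federal income tax: $6,259.65 × 0.15 = $938.95
State disability insurance: $6,853.92 × 0.0049 = $33.58
Social Security tax: $6,853.92 × 0.0682 = $467.44
Paid family leave insurance: $6,853.92 × 0.0045 = $30.84
Fitness reimbursement repayment: $307.11
Total deductions = $278.99 + $315.28 + $231.61 + $938.95 + $33.58 + $467.44 + $30.84 + $307.11 = $2,603.80
Net pay = $6,853.92 − $2,603.80 = $4,250.12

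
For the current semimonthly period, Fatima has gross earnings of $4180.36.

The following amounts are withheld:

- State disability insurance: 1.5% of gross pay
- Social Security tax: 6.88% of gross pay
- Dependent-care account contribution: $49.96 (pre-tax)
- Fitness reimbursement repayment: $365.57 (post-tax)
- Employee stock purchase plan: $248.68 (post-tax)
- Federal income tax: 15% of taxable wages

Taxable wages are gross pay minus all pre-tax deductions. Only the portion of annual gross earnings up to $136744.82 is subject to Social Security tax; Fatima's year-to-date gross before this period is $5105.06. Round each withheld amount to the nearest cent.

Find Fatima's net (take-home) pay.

$2546.27

Dependent-care account contribution: $49.96
Taxable wages = $4180.36 − $49.96 = $4130.40
Federal income tax: $4130.40 × 0.15 = $619.56
State disability insurance: $4180.36 × 0.015 = $62.71
Social Security tax: cap not yet reached, full $4180.36 is subject → $4180.36 × 0.0688 = $287.61
Fitness reimbursement repayment: $365.57
Employee stock purchase plan: $248.68
Total deductions = $49.96 + $619.56 + $62.71 + $287.61 + $365.57 + $248.68 = $1634.09
Net pay = $4180.36 − $1634.09 = $2546.27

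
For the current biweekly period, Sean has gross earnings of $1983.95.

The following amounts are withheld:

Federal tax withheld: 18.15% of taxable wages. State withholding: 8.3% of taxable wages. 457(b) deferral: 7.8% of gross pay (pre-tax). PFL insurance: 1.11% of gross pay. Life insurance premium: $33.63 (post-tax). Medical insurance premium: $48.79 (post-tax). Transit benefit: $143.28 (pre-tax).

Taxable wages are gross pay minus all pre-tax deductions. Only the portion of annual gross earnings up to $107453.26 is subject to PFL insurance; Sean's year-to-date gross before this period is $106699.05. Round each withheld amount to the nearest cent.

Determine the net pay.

$1149.21

457(b) deferral: $1983.95 × 0.078 = $154.75
Transit benefit: $143.28
Pre-tax total = $154.75 + $143.28 = $298.03
Taxable wages = $1983.95 − $298.03 = $1685.92
State withholding: $1685.92 × 0.083 = $139.93
Federal tax withheld: $1685.92 × 0.1815 = $305.99
PFL insurance: only $107453.26 − $106699.05 = $754.21 of this check is subject → $754.21 × 0.0111 = $8.37
Medical insurance premium: $48.79
Life insurance premium: $33.63
Total deductions = $154.75 + $143.28 + $139.93 + $305.99 + $8.37 + $48.79 + $33.63 = $834.74
Net pay = $1983.95 − $834.74 = $1149.21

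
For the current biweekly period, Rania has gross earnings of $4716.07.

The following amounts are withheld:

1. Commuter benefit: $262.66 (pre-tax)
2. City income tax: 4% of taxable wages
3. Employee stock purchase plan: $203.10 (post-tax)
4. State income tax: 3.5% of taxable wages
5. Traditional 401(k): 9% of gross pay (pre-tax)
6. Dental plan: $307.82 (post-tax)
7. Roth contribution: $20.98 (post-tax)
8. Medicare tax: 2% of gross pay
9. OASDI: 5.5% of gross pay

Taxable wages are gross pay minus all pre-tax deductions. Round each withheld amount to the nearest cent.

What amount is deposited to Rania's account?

$2841.19

Traditional 401(k): $4716.07 × 0.09 = $424.45
Commuter benefit: $262.66
Pre-tax total = $424.45 + $262.66 = $687.11
Taxable wages = $4716.07 − $687.11 = $4028.96
State income tax: $4028.96 × 0.035 = $141.01
City income tax: $4028.96 × 0.04 = $161.16
OASDI: $4716.07 × 0.055 = $259.38
Medicare tax: $4716.07 × 0.02 = $94.32
Roth contribution: $20.98
Dental plan: $307.82
Employee stock purchase plan: $203.10
Total deductions = $424.45 + $262.66 + $141.01 + $161.16 + $259.38 + $94.32 + $20.98 + $307.82 + $203.10 = $1874.88
Net pay = $4716.07 − $1874.88 = $2841.19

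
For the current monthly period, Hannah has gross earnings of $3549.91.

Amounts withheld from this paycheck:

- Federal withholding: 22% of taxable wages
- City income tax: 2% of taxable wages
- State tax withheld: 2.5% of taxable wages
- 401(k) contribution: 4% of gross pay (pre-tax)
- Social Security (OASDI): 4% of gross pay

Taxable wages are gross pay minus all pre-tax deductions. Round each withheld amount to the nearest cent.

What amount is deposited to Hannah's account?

401(k) contribution: $3549.91 × 0.04 = $142.00
Taxable wages = $3549.91 − $142.00 = $3407.91
Federal withholding: $3407.91 × 0.22 = $749.74
State tax withheld: $3407.91 × 0.025 = $85.20
City income tax: $3407.91 × 0.02 = $68.16
Social Security (OASDI): $3549.91 × 0.04 = $142.00
Total deductions = $142.00 + $749.74 + $85.20 + $68.16 + $142.00 = $1187.10
Net pay = $3549.91 − $1187.10 = $2362.81

$2362.81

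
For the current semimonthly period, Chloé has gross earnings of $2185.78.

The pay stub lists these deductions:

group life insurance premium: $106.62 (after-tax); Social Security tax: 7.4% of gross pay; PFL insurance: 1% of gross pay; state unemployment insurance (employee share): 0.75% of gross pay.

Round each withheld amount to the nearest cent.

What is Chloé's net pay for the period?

Social Security tax: $2185.78 × 0.074 = $161.75
PFL insurance: $2185.78 × 0.01 = $21.86
State unemployment insurance (employee share): $2185.78 × 0.0075 = $16.39
Group life insurance premium: $106.62
Total deductions = $161.75 + $21.86 + $16.39 + $106.62 = $306.62
Net pay = $2185.78 − $306.62 = $1879.16

$1879.16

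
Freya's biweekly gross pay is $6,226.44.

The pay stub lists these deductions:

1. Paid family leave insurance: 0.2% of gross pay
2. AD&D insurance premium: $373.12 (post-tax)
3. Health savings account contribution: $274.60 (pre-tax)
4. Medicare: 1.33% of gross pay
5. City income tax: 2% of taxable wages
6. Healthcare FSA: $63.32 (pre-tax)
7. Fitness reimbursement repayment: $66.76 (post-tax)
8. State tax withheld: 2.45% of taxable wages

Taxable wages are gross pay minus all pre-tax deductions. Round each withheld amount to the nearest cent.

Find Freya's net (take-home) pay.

Healthcare FSA: $63.32
Health savings account contribution: $274.60
Pre-tax total = $63.32 + $274.60 = $337.92
Taxable wages = $6,226.44 − $337.92 = $5,888.52
State tax withheld: $5,888.52 × 0.0245 = $144.27
City income tax: $5,888.52 × 0.02 = $117.77
Paid family leave insurance: $6,226.44 × 0.002 = $12.45
Medicare: $6,226.44 × 0.0133 = $82.81
Fitness reimbursement repayment: $66.76
AD&D insurance premium: $373.12
Total deductions = $63.32 + $274.60 + $144.27 + $117.77 + $12.45 + $82.81 + $66.76 + $373.12 = $1,135.10
Net pay = $6,226.44 − $1,135.10 = $5,091.34

$5,091.34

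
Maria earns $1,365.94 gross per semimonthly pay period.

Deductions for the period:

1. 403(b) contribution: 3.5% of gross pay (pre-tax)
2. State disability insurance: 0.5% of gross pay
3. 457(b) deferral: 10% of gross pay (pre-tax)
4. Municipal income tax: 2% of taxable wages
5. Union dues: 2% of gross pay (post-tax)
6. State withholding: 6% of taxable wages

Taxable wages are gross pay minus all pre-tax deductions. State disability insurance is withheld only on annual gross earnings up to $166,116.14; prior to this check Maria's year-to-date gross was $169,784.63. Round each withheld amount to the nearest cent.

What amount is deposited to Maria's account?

$1,059.70

457(b) deferral: $1,365.94 × 0.1 = $136.59
403(b) contribution: $1,365.94 × 0.035 = $47.81
Pre-tax total = $136.59 + $47.81 = $184.40
Taxable wages = $1,365.94 − $184.40 = $1,181.54
Municipal income tax: $1,181.54 × 0.02 = $23.63
State withholding: $1,181.54 × 0.06 = $70.89
State disability insurance: annual cap $166,116.14 already reached (YTD $169,784.63), so $0.00
Union dues: $1,365.94 × 0.02 = $27.32
Total deductions = $136.59 + $47.81 + $23.63 + $70.89 + $0.00 + $27.32 = $306.24
Net pay = $1,365.94 − $306.24 = $1,059.70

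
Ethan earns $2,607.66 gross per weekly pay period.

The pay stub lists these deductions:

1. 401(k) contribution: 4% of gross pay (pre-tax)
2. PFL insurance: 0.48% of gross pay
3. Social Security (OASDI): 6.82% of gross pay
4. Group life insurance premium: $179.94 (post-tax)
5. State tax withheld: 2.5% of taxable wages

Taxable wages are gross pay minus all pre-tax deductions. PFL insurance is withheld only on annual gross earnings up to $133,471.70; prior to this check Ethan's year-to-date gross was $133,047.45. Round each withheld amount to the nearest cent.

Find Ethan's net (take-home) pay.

401(k) contribution: $2,607.66 × 0.04 = $104.31
Taxable wages = $2,607.66 − $104.31 = $2,503.35
State tax withheld: $2,503.35 × 0.025 = $62.58
PFL insurance: only $133,471.70 − $133,047.45 = $424.25 of this check is subject → $424.25 × 0.0048 = $2.04
Social Security (OASDI): $2,607.66 × 0.0682 = $177.84
Group life insurance premium: $179.94
Total deductions = $104.31 + $62.58 + $2.04 + $177.84 + $179.94 = $526.71
Net pay = $2,607.66 − $526.71 = $2,080.95

$2,080.95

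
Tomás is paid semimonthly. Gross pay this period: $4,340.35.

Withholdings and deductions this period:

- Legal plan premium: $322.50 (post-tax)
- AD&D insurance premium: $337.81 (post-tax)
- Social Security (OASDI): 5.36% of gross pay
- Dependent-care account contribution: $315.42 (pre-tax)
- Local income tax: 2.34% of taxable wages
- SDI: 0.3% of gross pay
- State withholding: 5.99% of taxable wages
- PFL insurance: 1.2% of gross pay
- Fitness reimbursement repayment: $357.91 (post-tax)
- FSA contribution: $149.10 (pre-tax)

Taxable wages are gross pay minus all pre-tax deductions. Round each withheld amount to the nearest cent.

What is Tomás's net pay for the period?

FSA contribution: $149.10
Dependent-care account contribution: $315.42
Pre-tax total = $149.10 + $315.42 = $464.52
Taxable wages = $4,340.35 − $464.52 = $3,875.83
State withholding: $3,875.83 × 0.0599 = $232.16
Local income tax: $3,875.83 × 0.0234 = $90.69
Social Security (OASDI): $4,340.35 × 0.0536 = $232.64
PFL insurance: $4,340.35 × 0.012 = $52.08
SDI: $4,340.35 × 0.003 = $13.02
Fitness reimbursement repayment: $357.91
Legal plan premium: $322.50
AD&D insurance premium: $337.81
Total deductions = $149.10 + $315.42 + $232.16 + $90.69 + $232.64 + $52.08 + $13.02 + $357.91 + $322.50 + $337.81 = $2,103.33
Net pay = $4,340.35 − $2,103.33 = $2,237.02

$2,237.02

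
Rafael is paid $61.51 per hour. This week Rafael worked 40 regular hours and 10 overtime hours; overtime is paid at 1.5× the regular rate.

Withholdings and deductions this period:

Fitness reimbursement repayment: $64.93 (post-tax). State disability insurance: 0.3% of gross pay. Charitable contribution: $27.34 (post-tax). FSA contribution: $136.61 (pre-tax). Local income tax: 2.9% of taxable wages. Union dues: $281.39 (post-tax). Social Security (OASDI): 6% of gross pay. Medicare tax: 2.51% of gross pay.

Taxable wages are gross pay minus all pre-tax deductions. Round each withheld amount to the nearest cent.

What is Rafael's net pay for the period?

$2,480.59

Regular pay: 40 × $61.51 = $2,460.40
Overtime pay: 10 × $61.51 × 1.5 = $922.65
Gross pay = $2,460.40 + $922.65 = $3,383.05
FSA contribution: $136.61
Taxable wages = $3,383.05 − $136.61 = $3,246.44
Local income tax: $3,246.44 × 0.029 = $94.15
Medicare tax: $3,383.05 × 0.0251 = $84.91
Social Security (OASDI): $3,383.05 × 0.06 = $202.98
State disability insurance: $3,383.05 × 0.003 = $10.15
Union dues: $281.39
Charitable contribution: $27.34
Fitness reimbursement repayment: $64.93
Total deductions = $136.61 + $94.15 + $84.91 + $202.98 + $10.15 + $281.39 + $27.34 + $64.93 = $902.46
Net pay = $3,383.05 − $902.46 = $2,480.59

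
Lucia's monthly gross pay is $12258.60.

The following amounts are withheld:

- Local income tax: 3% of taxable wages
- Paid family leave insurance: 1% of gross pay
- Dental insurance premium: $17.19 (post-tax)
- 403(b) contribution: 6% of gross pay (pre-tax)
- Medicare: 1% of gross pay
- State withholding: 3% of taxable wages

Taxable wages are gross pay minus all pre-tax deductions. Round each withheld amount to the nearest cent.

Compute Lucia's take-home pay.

$10569.33

403(b) contribution: $12258.60 × 0.06 = $735.52
Taxable wages = $12258.60 − $735.52 = $11523.08
Local income tax: $11523.08 × 0.03 = $345.69
State withholding: $11523.08 × 0.03 = $345.69
Paid family leave insurance: $12258.60 × 0.01 = $122.59
Medicare: $12258.60 × 0.01 = $122.59
Dental insurance premium: $17.19
Total deductions = $735.52 + $345.69 + $345.69 + $122.59 + $122.59 + $17.19 = $1689.27
Net pay = $12258.60 − $1689.27 = $10569.33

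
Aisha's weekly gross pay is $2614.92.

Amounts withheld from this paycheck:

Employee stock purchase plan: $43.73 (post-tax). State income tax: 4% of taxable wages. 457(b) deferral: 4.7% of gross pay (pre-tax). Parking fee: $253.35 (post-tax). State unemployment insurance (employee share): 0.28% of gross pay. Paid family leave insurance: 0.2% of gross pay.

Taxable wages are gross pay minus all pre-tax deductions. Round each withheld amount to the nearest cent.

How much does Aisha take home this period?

457(b) deferral: $2614.92 × 0.047 = $122.90
Taxable wages = $2614.92 − $122.90 = $2492.02
State income tax: $2492.02 × 0.04 = $99.68
Paid family leave insurance: $2614.92 × 0.002 = $5.23
State unemployment insurance (employee share): $2614.92 × 0.0028 = $7.32
Parking fee: $253.35
Employee stock purchase plan: $43.73
Total deductions = $122.90 + $99.68 + $5.23 + $7.32 + $253.35 + $43.73 = $532.21
Net pay = $2614.92 − $532.21 = $2082.71

$2082.71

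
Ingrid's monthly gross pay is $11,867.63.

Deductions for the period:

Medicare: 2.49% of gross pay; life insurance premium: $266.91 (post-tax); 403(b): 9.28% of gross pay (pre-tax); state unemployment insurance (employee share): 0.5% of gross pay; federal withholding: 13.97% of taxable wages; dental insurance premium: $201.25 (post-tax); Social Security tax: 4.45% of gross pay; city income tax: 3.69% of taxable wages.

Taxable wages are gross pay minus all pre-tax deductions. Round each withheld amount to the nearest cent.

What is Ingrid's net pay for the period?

$7,513.87

403(b): $11,867.63 × 0.0928 = $1,101.32
Taxable wages = $11,867.63 − $1,101.32 = $10,766.31
Federal withholding: $10,766.31 × 0.1397 = $1,504.05
City income tax: $10,766.31 × 0.0369 = $397.28
Medicare: $11,867.63 × 0.0249 = $295.50
Social Security tax: $11,867.63 × 0.0445 = $528.11
State unemployment insurance (employee share): $11,867.63 × 0.005 = $59.34
Life insurance premium: $266.91
Dental insurance premium: $201.25
Total deductions = $1,101.32 + $1,504.05 + $397.28 + $295.50 + $528.11 + $59.34 + $266.91 + $201.25 = $4,353.76
Net pay = $11,867.63 − $4,353.76 = $7,513.87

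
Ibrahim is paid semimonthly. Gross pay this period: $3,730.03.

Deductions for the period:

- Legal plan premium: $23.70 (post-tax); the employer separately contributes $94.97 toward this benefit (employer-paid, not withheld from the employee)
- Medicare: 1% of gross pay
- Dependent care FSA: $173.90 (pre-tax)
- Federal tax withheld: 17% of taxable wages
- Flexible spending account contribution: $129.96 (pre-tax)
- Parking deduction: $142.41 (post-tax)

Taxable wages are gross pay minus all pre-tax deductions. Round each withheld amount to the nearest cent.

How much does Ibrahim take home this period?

Dependent care FSA: $173.90
Flexible spending account contribution: $129.96
Pre-tax total = $173.90 + $129.96 = $303.86
Taxable wages = $3,730.03 − $303.86 = $3,426.17
Federal tax withheld: $3,426.17 × 0.17 = $582.45
Medicare: $3,730.03 × 0.01 = $37.30
Parking deduction: $142.41
Legal plan premium: $23.70
(Employer's $94.97 toward legal plan premium is not withheld from the employee.)
Total deductions = $173.90 + $129.96 + $582.45 + $37.30 + $142.41 + $23.70 = $1,089.72
Net pay = $3,730.03 − $1,089.72 = $2,640.31

$2,640.31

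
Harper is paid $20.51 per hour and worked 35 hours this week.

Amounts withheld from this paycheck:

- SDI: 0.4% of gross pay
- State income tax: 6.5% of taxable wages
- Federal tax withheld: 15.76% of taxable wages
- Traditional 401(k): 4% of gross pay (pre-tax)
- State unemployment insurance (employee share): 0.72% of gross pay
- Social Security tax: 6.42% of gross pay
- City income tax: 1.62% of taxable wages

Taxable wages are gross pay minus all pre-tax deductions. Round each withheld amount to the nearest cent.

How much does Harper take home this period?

Gross pay: 35 × $20.51 = $717.85
Traditional 401(k): $717.85 × 0.04 = $28.71
Taxable wages = $717.85 − $28.71 = $689.14
Federal tax withheld: $689.14 × 0.1576 = $108.61
City income tax: $689.14 × 0.0162 = $11.16
State income tax: $689.14 × 0.065 = $44.79
Social Security tax: $717.85 × 0.0642 = $46.09
State unemployment insurance (employee share): $717.85 × 0.0072 = $5.17
SDI: $717.85 × 0.004 = $2.87
Total deductions = $28.71 + $108.61 + $11.16 + $44.79 + $46.09 + $5.17 + $2.87 = $247.40
Net pay = $717.85 − $247.40 = $470.45

$470.45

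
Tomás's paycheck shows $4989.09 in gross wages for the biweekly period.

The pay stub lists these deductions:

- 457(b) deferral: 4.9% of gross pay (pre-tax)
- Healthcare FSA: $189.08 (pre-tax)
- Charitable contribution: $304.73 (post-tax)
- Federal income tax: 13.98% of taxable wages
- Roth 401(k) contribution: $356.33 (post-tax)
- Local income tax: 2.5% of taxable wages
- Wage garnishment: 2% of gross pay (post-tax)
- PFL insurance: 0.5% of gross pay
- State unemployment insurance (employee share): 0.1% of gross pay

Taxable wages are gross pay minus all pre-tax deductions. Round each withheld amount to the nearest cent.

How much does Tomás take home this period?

$3014.01

Healthcare FSA: $189.08
457(b) deferral: $4989.09 × 0.049 = $244.47
Pre-tax total = $189.08 + $244.47 = $433.55
Taxable wages = $4989.09 − $433.55 = $4555.54
Federal income tax: $4555.54 × 0.1398 = $636.86
Local income tax: $4555.54 × 0.025 = $113.89
State unemployment insurance (employee share): $4989.09 × 0.001 = $4.99
PFL insurance: $4989.09 × 0.005 = $24.95
Charitable contribution: $304.73
Roth 401(k) contribution: $356.33
Wage garnishment: $4989.09 × 0.02 = $99.78
Total deductions = $189.08 + $244.47 + $636.86 + $113.89 + $4.99 + $24.95 + $304.73 + $356.33 + $99.78 = $1975.08
Net pay = $4989.09 − $1975.08 = $3014.01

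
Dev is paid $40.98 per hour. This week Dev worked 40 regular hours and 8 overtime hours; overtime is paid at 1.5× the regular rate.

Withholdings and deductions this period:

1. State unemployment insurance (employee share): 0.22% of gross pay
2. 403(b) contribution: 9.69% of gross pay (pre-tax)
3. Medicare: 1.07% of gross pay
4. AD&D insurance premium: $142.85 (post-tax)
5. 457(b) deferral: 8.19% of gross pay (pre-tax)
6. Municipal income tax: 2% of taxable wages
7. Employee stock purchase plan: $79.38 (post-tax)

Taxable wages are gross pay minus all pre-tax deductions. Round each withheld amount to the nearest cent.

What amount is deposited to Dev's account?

$1465.22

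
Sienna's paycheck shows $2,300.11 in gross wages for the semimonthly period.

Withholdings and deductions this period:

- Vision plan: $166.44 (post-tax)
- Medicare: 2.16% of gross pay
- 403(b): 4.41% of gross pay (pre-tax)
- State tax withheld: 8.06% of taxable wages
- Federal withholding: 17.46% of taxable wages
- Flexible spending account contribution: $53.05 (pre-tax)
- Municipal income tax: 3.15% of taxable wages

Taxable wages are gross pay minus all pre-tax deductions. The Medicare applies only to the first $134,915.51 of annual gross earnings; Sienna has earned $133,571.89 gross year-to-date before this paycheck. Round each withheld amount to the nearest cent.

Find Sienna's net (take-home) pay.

$1,335.01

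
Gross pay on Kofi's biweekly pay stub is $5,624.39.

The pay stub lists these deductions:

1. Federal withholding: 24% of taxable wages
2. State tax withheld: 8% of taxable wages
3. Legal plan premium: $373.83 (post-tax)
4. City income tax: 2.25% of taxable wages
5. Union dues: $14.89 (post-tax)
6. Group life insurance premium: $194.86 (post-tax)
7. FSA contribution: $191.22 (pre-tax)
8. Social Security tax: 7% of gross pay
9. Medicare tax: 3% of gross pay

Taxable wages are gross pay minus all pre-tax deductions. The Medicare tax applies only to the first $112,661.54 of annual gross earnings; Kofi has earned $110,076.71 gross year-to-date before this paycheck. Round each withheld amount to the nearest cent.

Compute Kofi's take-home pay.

$2,517.48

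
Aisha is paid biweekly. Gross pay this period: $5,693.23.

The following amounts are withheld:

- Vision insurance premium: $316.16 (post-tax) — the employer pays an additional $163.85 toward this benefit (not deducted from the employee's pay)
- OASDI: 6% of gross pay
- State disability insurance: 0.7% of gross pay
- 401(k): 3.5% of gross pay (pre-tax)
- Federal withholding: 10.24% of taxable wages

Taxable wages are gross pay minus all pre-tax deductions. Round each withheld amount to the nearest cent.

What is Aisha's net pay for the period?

$4,233.79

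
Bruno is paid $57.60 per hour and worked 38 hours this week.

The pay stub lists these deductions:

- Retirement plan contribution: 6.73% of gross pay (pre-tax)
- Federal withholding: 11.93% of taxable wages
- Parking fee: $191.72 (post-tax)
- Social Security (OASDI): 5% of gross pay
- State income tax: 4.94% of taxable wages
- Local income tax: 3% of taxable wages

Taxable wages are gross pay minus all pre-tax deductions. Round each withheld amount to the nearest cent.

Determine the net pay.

$1,334.69

Gross pay: 38 × $57.60 = $2,188.80
Retirement plan contribution: $2,188.80 × 0.0673 = $147.31
Taxable wages = $2,188.80 − $147.31 = $2,041.49
Local income tax: $2,041.49 × 0.03 = $61.24
Federal withholding: $2,041.49 × 0.1193 = $243.55
State income tax: $2,041.49 × 0.0494 = $100.85
Social Security (OASDI): $2,188.80 × 0.05 = $109.44
Parking fee: $191.72
Total deductions = $147.31 + $61.24 + $243.55 + $100.85 + $109.44 + $191.72 = $854.11
Net pay = $2,188.80 − $854.11 = $1,334.69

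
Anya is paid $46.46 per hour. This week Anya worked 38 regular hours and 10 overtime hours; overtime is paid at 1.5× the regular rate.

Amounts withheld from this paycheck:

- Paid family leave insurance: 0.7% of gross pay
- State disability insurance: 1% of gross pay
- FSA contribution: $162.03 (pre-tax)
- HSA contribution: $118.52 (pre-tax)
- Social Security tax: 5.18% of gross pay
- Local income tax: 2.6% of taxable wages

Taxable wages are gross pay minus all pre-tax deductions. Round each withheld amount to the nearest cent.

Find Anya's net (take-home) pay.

$1955.69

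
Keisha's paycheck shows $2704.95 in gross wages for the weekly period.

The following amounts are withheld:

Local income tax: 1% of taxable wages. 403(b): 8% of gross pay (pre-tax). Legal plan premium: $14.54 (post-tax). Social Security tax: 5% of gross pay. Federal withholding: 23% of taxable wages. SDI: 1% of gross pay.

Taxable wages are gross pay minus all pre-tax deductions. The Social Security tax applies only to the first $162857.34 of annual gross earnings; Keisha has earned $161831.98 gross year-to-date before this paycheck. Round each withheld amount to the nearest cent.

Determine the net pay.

$1798.43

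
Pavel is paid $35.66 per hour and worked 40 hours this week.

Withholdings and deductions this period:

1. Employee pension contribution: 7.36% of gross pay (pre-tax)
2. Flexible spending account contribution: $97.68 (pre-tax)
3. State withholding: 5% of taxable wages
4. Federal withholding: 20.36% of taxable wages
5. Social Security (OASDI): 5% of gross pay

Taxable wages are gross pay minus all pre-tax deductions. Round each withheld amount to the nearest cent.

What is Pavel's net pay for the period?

Gross pay: 40 × $35.66 = $1,426.40
Employee pension contribution: $1,426.40 × 0.0736 = $104.98
Flexible spending account contribution: $97.68
Pre-tax total = $104.98 + $97.68 = $202.66
Taxable wages = $1,426.40 − $202.66 = $1,223.74
State withholding: $1,223.74 × 0.05 = $61.19
Federal withholding: $1,223.74 × 0.2036 = $249.15
Social Security (OASDI): $1,426.40 × 0.05 = $71.32
Total deductions = $104.98 + $97.68 + $61.19 + $249.15 + $71.32 = $584.32
Net pay = $1,426.40 − $584.32 = $842.08

$842.08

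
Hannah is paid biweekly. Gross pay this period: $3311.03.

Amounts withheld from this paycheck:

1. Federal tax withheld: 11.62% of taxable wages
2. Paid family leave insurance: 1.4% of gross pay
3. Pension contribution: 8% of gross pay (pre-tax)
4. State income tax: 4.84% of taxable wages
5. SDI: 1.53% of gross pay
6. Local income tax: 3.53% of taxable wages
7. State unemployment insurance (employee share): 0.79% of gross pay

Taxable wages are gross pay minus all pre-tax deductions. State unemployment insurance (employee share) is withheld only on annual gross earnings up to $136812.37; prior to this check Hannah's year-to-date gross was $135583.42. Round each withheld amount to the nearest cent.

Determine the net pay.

Pension contribution: $3311.03 × 0.08 = $264.88
Taxable wages = $3311.03 − $264.88 = $3046.15
Local income tax: $3046.15 × 0.0353 = $107.53
State income tax: $3046.15 × 0.0484 = $147.43
Federal tax withheld: $3046.15 × 0.1162 = $353.96
State unemployment insurance (employee share): only $136812.37 − $135583.42 = $1228.95 of this check is subject → $1228.95 × 0.0079 = $9.71
Paid family leave insurance: $3311.03 × 0.014 = $46.35
SDI: $3311.03 × 0.0153 = $50.66
Total deductions = $264.88 + $107.53 + $147.43 + $353.96 + $9.71 + $46.35 + $50.66 = $980.52
Net pay = $3311.03 − $980.52 = $2330.51

$2330.51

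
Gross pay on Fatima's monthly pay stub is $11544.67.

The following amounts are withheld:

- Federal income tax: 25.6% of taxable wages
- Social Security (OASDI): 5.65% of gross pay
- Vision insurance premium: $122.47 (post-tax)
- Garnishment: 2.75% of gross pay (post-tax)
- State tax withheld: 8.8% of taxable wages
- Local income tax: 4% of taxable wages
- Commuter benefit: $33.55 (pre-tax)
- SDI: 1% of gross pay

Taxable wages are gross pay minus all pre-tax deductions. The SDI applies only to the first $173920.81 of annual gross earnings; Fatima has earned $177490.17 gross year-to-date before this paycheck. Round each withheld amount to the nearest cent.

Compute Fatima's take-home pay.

$5998.63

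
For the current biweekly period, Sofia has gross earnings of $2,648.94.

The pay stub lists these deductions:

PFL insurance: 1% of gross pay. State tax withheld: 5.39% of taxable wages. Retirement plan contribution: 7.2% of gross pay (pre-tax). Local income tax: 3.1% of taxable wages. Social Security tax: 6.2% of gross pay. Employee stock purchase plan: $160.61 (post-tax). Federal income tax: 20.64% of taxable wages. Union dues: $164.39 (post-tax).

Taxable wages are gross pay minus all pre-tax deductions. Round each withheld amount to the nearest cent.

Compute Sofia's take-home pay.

Retirement plan contribution: $2,648.94 × 0.072 = $190.72
Taxable wages = $2,648.94 − $190.72 = $2,458.22
Federal income tax: $2,458.22 × 0.2064 = $507.38
State tax withheld: $2,458.22 × 0.0539 = $132.50
Local income tax: $2,458.22 × 0.031 = $76.20
PFL insurance: $2,648.94 × 0.01 = $26.49
Social Security tax: $2,648.94 × 0.062 = $164.23
Union dues: $164.39
Employee stock purchase plan: $160.61
Total deductions = $190.72 + $507.38 + $132.50 + $76.20 + $26.49 + $164.23 + $164.39 + $160.61 = $1,422.52
Net pay = $2,648.94 − $1,422.52 = $1,226.42

$1,226.42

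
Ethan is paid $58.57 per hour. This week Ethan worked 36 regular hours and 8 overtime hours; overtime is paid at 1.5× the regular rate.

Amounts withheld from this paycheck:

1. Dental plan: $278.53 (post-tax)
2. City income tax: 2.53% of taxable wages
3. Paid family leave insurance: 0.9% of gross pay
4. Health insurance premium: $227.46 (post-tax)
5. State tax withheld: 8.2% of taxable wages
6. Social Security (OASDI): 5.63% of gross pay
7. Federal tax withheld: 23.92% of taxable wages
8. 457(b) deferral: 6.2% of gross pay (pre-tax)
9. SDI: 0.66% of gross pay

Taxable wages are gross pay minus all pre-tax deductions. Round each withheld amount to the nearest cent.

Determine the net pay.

Regular pay: 36 × $58.57 = $2108.52
Overtime pay: 8 × $58.57 × 1.5 = $702.84
Gross pay = $2108.52 + $702.84 = $2811.36
457(b) deferral: $2811.36 × 0.062 = $174.30
Taxable wages = $2811.36 − $174.30 = $2637.06
City income tax: $2637.06 × 0.0253 = $66.72
State tax withheld: $2637.06 × 0.082 = $216.24
Federal tax withheld: $2637.06 × 0.2392 = $630.78
SDI: $2811.36 × 0.0066 = $18.55
Social Security (OASDI): $2811.36 × 0.0563 = $158.28
Paid family leave insurance: $2811.36 × 0.009 = $25.30
Health insurance premium: $227.46
Dental plan: $278.53
Total deductions = $174.30 + $66.72 + $216.24 + $630.78 + $18.55 + $158.28 + $25.30 + $227.46 + $278.53 = $1796.16
Net pay = $2811.36 − $1796.16 = $1015.20

$1015.20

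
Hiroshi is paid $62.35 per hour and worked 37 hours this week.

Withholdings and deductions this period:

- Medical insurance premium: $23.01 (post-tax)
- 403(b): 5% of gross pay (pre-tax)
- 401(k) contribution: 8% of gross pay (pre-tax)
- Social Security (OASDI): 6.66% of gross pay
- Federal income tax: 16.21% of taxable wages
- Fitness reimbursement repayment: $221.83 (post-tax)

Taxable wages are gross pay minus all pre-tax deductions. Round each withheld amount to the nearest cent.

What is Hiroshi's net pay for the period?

Gross pay: 37 × $62.35 = $2,306.95
403(b): $2,306.95 × 0.05 = $115.35
401(k) contribution: $2,306.95 × 0.08 = $184.56
Pre-tax total = $115.35 + $184.56 = $299.91
Taxable wages = $2,306.95 − $299.91 = $2,007.04
Federal income tax: $2,007.04 × 0.1621 = $325.34
Social Security (OASDI): $2,306.95 × 0.0666 = $153.64
Medical insurance premium: $23.01
Fitness reimbursement repayment: $221.83
Total deductions = $115.35 + $184.56 + $325.34 + $153.64 + $23.01 + $221.83 = $1,023.73
Net pay = $2,306.95 − $1,023.73 = $1,283.22

$1,283.22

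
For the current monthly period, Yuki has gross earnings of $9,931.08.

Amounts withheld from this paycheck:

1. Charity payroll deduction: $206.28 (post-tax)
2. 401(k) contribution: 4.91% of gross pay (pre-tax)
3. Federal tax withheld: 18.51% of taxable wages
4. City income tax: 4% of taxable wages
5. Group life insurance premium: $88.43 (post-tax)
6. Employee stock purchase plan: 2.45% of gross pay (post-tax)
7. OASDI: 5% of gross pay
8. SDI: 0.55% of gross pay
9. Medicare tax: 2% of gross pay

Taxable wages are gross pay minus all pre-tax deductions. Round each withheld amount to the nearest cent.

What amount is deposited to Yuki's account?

401(k) contribution: $9,931.08 × 0.0491 = $487.62
Taxable wages = $9,931.08 − $487.62 = $9,443.46
City income tax: $9,443.46 × 0.04 = $377.74
Federal tax withheld: $9,443.46 × 0.1851 = $1,747.98
Medicare tax: $9,931.08 × 0.02 = $198.62
OASDI: $9,931.08 × 0.05 = $496.55
SDI: $9,931.08 × 0.0055 = $54.62
Group life insurance premium: $88.43
Charity payroll deduction: $206.28
Employee stock purchase plan: $9,931.08 × 0.0245 = $243.31
Total deductions = $487.62 + $377.74 + $1,747.98 + $198.62 + $496.55 + $54.62 + $88.43 + $206.28 + $243.31 = $3,901.15
Net pay = $9,931.08 − $3,901.15 = $6,029.93

$6,029.93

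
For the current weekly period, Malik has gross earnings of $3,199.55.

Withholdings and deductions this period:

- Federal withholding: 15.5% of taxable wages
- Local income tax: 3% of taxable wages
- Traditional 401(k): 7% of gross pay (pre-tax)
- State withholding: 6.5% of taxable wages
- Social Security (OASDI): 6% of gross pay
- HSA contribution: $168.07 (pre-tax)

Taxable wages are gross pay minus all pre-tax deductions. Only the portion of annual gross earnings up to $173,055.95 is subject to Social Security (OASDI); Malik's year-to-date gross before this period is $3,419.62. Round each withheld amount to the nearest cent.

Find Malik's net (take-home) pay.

$1,913.66

HSA contribution: $168.07
Traditional 401(k): $3,199.55 × 0.07 = $223.97
Pre-tax total = $168.07 + $223.97 = $392.04
Taxable wages = $3,199.55 − $392.04 = $2,807.51
State withholding: $2,807.51 × 0.065 = $182.49
Federal withholding: $2,807.51 × 0.155 = $435.16
Local income tax: $2,807.51 × 0.03 = $84.23
Social Security (OASDI): cap not yet reached, full $3,199.55 is subject → $3,199.55 × 0.06 = $191.97
Total deductions = $168.07 + $223.97 + $182.49 + $435.16 + $84.23 + $191.97 = $1,285.89
Net pay = $3,199.55 − $1,285.89 = $1,913.66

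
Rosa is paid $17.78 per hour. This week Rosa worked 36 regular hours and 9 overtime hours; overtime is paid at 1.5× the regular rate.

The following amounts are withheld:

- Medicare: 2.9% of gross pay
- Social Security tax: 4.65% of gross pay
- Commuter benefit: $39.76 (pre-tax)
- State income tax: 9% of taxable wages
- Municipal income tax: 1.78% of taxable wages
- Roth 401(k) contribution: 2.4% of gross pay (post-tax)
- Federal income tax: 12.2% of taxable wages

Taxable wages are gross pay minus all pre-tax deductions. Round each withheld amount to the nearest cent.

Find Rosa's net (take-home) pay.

Regular pay: 36 × $17.78 = $640.08
Overtime pay: 9 × $17.78 × 1.5 = $240.03
Gross pay = $640.08 + $240.03 = $880.11
Commuter benefit: $39.76
Taxable wages = $880.11 − $39.76 = $840.35
Federal income tax: $840.35 × 0.122 = $102.52
Municipal income tax: $840.35 × 0.0178 = $14.96
State income tax: $840.35 × 0.09 = $75.63
Medicare: $880.11 × 0.029 = $25.52
Social Security tax: $880.11 × 0.0465 = $40.93
Roth 401(k) contribution: $880.11 × 0.024 = $21.12
Total deductions = $39.76 + $102.52 + $14.96 + $75.63 + $25.52 + $40.93 + $21.12 = $320.44
Net pay = $880.11 − $320.44 = $559.67

$559.67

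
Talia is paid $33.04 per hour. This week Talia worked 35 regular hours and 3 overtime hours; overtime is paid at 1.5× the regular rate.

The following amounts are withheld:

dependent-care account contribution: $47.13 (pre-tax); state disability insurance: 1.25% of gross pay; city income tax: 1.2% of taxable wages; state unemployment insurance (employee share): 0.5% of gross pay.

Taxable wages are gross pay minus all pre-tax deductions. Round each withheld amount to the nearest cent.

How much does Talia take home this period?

$1,220.01

Regular pay: 35 × $33.04 = $1,156.40
Overtime pay: 3 × $33.04 × 1.5 = $148.68
Gross pay = $1,156.40 + $148.68 = $1,305.08
Dependent-care account contribution: $47.13
Taxable wages = $1,305.08 − $47.13 = $1,257.95
City income tax: $1,257.95 × 0.012 = $15.10
State disability insurance: $1,305.08 × 0.0125 = $16.31
State unemployment insurance (employee share): $1,305.08 × 0.005 = $6.53
Total deductions = $47.13 + $15.10 + $16.31 + $6.53 = $85.07
Net pay = $1,305.08 − $85.07 = $1,220.01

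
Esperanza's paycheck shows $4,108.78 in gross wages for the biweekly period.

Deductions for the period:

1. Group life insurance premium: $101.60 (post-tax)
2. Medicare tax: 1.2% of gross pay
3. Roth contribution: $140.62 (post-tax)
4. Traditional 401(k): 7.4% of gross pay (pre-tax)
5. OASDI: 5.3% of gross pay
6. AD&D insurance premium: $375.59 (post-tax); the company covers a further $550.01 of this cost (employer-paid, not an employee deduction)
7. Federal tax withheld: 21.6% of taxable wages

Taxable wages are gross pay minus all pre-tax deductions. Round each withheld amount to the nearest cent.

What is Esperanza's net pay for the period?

Traditional 401(k): $4,108.78 × 0.074 = $304.05
Taxable wages = $4,108.78 − $304.05 = $3,804.73
Federal tax withheld: $3,804.73 × 0.216 = $821.82
Medicare tax: $4,108.78 × 0.012 = $49.31
OASDI: $4,108.78 × 0.053 = $217.77
Roth contribution: $140.62
AD&D insurance premium: $375.59
Group life insurance premium: $101.60
(Employer's $550.01 toward AD&D insurance premium is not withheld from the employee.)
Total deductions = $304.05 + $821.82 + $49.31 + $217.77 + $140.62 + $375.59 + $101.60 = $2,010.76
Net pay = $4,108.78 − $2,010.76 = $2,098.02

$2,098.02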